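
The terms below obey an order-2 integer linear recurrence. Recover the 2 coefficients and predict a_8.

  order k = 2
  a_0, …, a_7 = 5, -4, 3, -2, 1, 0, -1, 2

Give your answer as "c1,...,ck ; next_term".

  a_2 = -2·-4 + -1·5 = 3
  a_3 = -2·3 + -1·-4 = -2
  a_4 = -2·-2 + -1·3 = 1
  a_5 = -2·1 + -1·-2 = 0
  a_6 = -2·0 + -1·1 = -1
  a_7 = -2·-1 + -1·0 = 2
  a_8 = -2·2 + -1·-1 = -3

-2,-1 ; -3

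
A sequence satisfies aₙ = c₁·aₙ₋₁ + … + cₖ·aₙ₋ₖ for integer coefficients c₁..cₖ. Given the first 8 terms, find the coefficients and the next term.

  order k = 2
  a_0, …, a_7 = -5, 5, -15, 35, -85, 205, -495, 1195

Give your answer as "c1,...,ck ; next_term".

  a_2 = -2·5 + 1·-5 = -15
  a_3 = -2·-15 + 1·5 = 35
  a_4 = -2·35 + 1·-15 = -85
  a_5 = -2·-85 + 1·35 = 205
  a_6 = -2·205 + 1·-85 = -495
  a_7 = -2·-495 + 1·205 = 1195
  a_8 = -2·1195 + 1·-495 = -2885

-2,1 ; -2885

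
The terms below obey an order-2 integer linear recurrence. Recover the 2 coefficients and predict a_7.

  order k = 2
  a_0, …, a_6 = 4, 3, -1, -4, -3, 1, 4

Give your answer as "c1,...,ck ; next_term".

1,-1 ; 3

  a_2 = 1·3 + -1·4 = -1
  a_3 = 1·-1 + -1·3 = -4
  a_4 = 1·-4 + -1·-1 = -3
  a_5 = 1·-3 + -1·-4 = 1
  a_6 = 1·1 + -1·-3 = 4
  a_7 = 1·4 + -1·1 = 3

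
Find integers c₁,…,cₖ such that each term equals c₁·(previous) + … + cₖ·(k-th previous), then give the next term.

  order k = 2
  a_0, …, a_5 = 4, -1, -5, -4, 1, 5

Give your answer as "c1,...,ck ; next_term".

  a_2 = 1·-1 + -1·4 = -5
  a_3 = 1·-5 + -1·-1 = -4
  a_4 = 1·-4 + -1·-5 = 1
  a_5 = 1·1 + -1·-4 = 5
  a_6 = 1·5 + -1·1 = 4

1,-1 ; 4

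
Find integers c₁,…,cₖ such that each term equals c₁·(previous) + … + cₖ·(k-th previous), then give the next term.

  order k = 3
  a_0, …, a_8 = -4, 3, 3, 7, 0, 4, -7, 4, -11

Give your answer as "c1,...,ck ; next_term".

0,1,-1 ; 11

  a_3 = 0·3 + 1·3 + -1·-4 = 7
  a_4 = 0·7 + 1·3 + -1·3 = 0
  a_5 = 0·0 + 1·7 + -1·3 = 4
  a_6 = 0·4 + 1·0 + -1·7 = -7
  a_7 = 0·-7 + 1·4 + -1·0 = 4
  a_8 = 0·4 + 1·-7 + -1·4 = -11
  a_9 = 0·-11 + 1·4 + -1·-7 = 11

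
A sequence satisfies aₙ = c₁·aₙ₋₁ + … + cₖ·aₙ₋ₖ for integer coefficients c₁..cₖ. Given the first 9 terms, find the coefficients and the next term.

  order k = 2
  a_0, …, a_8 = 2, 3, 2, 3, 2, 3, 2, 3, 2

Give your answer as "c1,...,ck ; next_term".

0,1 ; 3

  a_2 = 0·3 + 1·2 = 2
  a_3 = 0·2 + 1·3 = 3
  a_4 = 0·3 + 1·2 = 2
  a_5 = 0·2 + 1·3 = 3
  a_6 = 0·3 + 1·2 = 2
  a_7 = 0·2 + 1·3 = 3
  a_8 = 0·3 + 1·2 = 2
  a_9 = 0·2 + 1·3 = 3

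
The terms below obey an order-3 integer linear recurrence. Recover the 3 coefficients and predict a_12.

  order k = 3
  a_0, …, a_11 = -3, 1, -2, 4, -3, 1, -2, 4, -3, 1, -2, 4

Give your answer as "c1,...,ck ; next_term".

  a_3 = -1·-2 + -1·1 + -1·-3 = 4
  a_4 = -1·4 + -1·-2 + -1·1 = -3
  a_5 = -1·-3 + -1·4 + -1·-2 = 1
  a_6 = -1·1 + -1·-3 + -1·4 = -2
  a_7 = -1·-2 + -1·1 + -1·-3 = 4
  a_8 = -1·4 + -1·-2 + -1·1 = -3
  a_9 = -1·-3 + -1·4 + -1·-2 = 1
  a_10 = -1·1 + -1·-3 + -1·4 = -2
  a_11 = -1·-2 + -1·1 + -1·-3 = 4
  a_12 = -1·4 + -1·-2 + -1·1 = -3

-1,-1,-1 ; -3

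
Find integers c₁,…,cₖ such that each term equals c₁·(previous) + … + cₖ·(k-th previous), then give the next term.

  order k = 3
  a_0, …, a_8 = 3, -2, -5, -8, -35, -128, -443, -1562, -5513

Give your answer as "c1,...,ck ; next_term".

3,1,3 ; -19430

  a_3 = 3·-5 + 1·-2 + 3·3 = -8
  a_4 = 3·-8 + 1·-5 + 3·-2 = -35
  a_5 = 3·-35 + 1·-8 + 3·-5 = -128
  a_6 = 3·-128 + 1·-35 + 3·-8 = -443
  a_7 = 3·-443 + 1·-128 + 3·-35 = -1562
  a_8 = 3·-1562 + 1·-443 + 3·-128 = -5513
  a_9 = 3·-5513 + 1·-1562 + 3·-443 = -19430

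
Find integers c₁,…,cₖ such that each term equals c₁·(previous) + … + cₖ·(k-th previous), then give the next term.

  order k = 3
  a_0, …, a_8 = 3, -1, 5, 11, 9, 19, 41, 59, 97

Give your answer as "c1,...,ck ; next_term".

  a_3 = 1·5 + 0·-1 + 2·3 = 11
  a_4 = 1·11 + 0·5 + 2·-1 = 9
  a_5 = 1·9 + 0·11 + 2·5 = 19
  a_6 = 1·19 + 0·9 + 2·11 = 41
  a_7 = 1·41 + 0·19 + 2·9 = 59
  a_8 = 1·59 + 0·41 + 2·19 = 97
  a_9 = 1·97 + 0·59 + 2·41 = 179

1,0,2 ; 179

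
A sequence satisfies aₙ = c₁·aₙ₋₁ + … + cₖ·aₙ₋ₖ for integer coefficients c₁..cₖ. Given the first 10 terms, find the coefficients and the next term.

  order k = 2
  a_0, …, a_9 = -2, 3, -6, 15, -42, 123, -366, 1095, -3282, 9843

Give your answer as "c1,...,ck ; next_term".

  a_2 = -4·3 + -3·-2 = -6
  a_3 = -4·-6 + -3·3 = 15
  a_4 = -4·15 + -3·-6 = -42
  a_5 = -4·-42 + -3·15 = 123
  a_6 = -4·123 + -3·-42 = -366
  a_7 = -4·-366 + -3·123 = 1095
  a_8 = -4·1095 + -3·-366 = -3282
  a_9 = -4·-3282 + -3·1095 = 9843
  a_10 = -4·9843 + -3·-3282 = -29526

-4,-3 ; -29526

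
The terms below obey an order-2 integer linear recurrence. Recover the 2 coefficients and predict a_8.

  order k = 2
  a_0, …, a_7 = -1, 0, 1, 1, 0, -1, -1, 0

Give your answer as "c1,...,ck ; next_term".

  a_2 = 1·0 + -1·-1 = 1
  a_3 = 1·1 + -1·0 = 1
  a_4 = 1·1 + -1·1 = 0
  a_5 = 1·0 + -1·1 = -1
  a_6 = 1·-1 + -1·0 = -1
  a_7 = 1·-1 + -1·-1 = 0
  a_8 = 1·0 + -1·-1 = 1

1,-1 ; 1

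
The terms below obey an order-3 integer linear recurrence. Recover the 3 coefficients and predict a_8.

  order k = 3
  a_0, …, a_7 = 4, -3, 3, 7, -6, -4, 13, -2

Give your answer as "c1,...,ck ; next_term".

  a_3 = 0·3 + -1·-3 + 1·4 = 7
  a_4 = 0·7 + -1·3 + 1·-3 = -6
  a_5 = 0·-6 + -1·7 + 1·3 = -4
  a_6 = 0·-4 + -1·-6 + 1·7 = 13
  a_7 = 0·13 + -1·-4 + 1·-6 = -2
  a_8 = 0·-2 + -1·13 + 1·-4 = -17

0,-1,1 ; -17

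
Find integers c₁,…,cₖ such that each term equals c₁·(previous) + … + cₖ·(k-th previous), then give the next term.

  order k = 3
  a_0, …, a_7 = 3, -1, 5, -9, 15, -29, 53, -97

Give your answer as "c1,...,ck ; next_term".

  a_3 = -1·5 + 1·-1 + -1·3 = -9
  a_4 = -1·-9 + 1·5 + -1·-1 = 15
  a_5 = -1·15 + 1·-9 + -1·5 = -29
  a_6 = -1·-29 + 1·15 + -1·-9 = 53
  a_7 = -1·53 + 1·-29 + -1·15 = -97
  a_8 = -1·-97 + 1·53 + -1·-29 = 179

-1,1,-1 ; 179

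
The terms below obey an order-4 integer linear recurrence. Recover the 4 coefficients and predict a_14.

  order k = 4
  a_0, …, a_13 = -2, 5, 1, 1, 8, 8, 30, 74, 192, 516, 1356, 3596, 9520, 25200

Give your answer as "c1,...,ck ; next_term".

  a_4 = 2·1 + 2·1 + 0·5 + -2·-2 = 8
  a_5 = 2·8 + 2·1 + 0·1 + -2·5 = 8
  a_6 = 2·8 + 2·8 + 0·1 + -2·1 = 30
  a_7 = 2·30 + 2·8 + 0·8 + -2·1 = 74
  a_8 = 2·74 + 2·30 + 0·8 + -2·8 = 192
  a_9 = 2·192 + 2·74 + 0·30 + -2·8 = 516
  a_10 = 2·516 + 2·192 + 0·74 + -2·30 = 1356
  a_11 = 2·1356 + 2·516 + 0·192 + -2·74 = 3596
  a_12 = 2·3596 + 2·1356 + 0·516 + -2·192 = 9520
  a_13 = 2·9520 + 2·3596 + 0·1356 + -2·516 = 25200
  a_14 = 2·25200 + 2·9520 + 0·3596 + -2·1356 = 66728

2,2,0,-2 ; 66728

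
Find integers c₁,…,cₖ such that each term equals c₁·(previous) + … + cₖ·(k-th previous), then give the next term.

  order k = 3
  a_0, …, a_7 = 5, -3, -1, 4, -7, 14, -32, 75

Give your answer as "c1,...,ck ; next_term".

-3,-2,-1 ; -175

  a_3 = -3·-1 + -2·-3 + -1·5 = 4
  a_4 = -3·4 + -2·-1 + -1·-3 = -7
  a_5 = -3·-7 + -2·4 + -1·-1 = 14
  a_6 = -3·14 + -2·-7 + -1·4 = -32
  a_7 = -3·-32 + -2·14 + -1·-7 = 75
  a_8 = -3·75 + -2·-32 + -1·14 = -175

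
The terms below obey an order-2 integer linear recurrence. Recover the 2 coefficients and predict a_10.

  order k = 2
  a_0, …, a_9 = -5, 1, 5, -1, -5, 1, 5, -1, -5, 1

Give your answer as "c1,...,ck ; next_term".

0,-1 ; 5

  a_2 = 0·1 + -1·-5 = 5
  a_3 = 0·5 + -1·1 = -1
  a_4 = 0·-1 + -1·5 = -5
  a_5 = 0·-5 + -1·-1 = 1
  a_6 = 0·1 + -1·-5 = 5
  a_7 = 0·5 + -1·1 = -1
  a_8 = 0·-1 + -1·5 = -5
  a_9 = 0·-5 + -1·-1 = 1
  a_10 = 0·1 + -1·-5 = 5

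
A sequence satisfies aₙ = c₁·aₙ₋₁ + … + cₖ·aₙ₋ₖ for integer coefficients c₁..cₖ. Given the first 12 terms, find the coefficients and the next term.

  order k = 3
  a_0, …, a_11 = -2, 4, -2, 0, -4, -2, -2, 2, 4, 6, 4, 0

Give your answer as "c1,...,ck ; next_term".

  a_3 = 1·-2 + 0·4 + -1·-2 = 0
  a_4 = 1·0 + 0·-2 + -1·4 = -4
  a_5 = 1·-4 + 0·0 + -1·-2 = -2
  a_6 = 1·-2 + 0·-4 + -1·0 = -2
  a_7 = 1·-2 + 0·-2 + -1·-4 = 2
  a_8 = 1·2 + 0·-2 + -1·-2 = 4
  a_9 = 1·4 + 0·2 + -1·-2 = 6
  a_10 = 1·6 + 0·4 + -1·2 = 4
  a_11 = 1·4 + 0·6 + -1·4 = 0
  a_12 = 1·0 + 0·4 + -1·6 = -6

1,0,-1 ; -6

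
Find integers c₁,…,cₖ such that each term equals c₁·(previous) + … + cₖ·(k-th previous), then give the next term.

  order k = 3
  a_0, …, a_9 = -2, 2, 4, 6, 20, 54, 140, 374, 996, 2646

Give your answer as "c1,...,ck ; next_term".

2,1,2 ; 7036

  a_3 = 2·4 + 1·2 + 2·-2 = 6
  a_4 = 2·6 + 1·4 + 2·2 = 20
  a_5 = 2·20 + 1·6 + 2·4 = 54
  a_6 = 2·54 + 1·20 + 2·6 = 140
  a_7 = 2·140 + 1·54 + 2·20 = 374
  a_8 = 2·374 + 1·140 + 2·54 = 996
  a_9 = 2·996 + 1·374 + 2·140 = 2646
  a_10 = 2·2646 + 1·996 + 2·374 = 7036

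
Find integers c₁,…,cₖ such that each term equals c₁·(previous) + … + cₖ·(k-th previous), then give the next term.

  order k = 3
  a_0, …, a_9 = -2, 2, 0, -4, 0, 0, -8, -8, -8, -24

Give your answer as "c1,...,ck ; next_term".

1,0,2 ; -40

  a_3 = 1·0 + 0·2 + 2·-2 = -4
  a_4 = 1·-4 + 0·0 + 2·2 = 0
  a_5 = 1·0 + 0·-4 + 2·0 = 0
  a_6 = 1·0 + 0·0 + 2·-4 = -8
  a_7 = 1·-8 + 0·0 + 2·0 = -8
  a_8 = 1·-8 + 0·-8 + 2·0 = -8
  a_9 = 1·-8 + 0·-8 + 2·-8 = -24
  a_10 = 1·-24 + 0·-8 + 2·-8 = -40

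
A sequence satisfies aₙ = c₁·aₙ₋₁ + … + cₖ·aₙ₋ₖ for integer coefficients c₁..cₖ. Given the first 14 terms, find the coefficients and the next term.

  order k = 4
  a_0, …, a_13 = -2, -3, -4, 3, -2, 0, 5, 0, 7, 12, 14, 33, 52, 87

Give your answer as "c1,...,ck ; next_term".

  a_4 = 1·3 + 1·-4 + 1·-3 + -1·-2 = -2
  a_5 = 1·-2 + 1·3 + 1·-4 + -1·-3 = 0
  a_6 = 1·0 + 1·-2 + 1·3 + -1·-4 = 5
  a_7 = 1·5 + 1·0 + 1·-2 + -1·3 = 0
  a_8 = 1·0 + 1·5 + 1·0 + -1·-2 = 7
  a_9 = 1·7 + 1·0 + 1·5 + -1·0 = 12
  a_10 = 1·12 + 1·7 + 1·0 + -1·5 = 14
  a_11 = 1·14 + 1·12 + 1·7 + -1·0 = 33
  a_12 = 1·33 + 1·14 + 1·12 + -1·7 = 52
  a_13 = 1·52 + 1·33 + 1·14 + -1·12 = 87
  a_14 = 1·87 + 1·52 + 1·33 + -1·14 = 158

1,1,1,-1 ; 158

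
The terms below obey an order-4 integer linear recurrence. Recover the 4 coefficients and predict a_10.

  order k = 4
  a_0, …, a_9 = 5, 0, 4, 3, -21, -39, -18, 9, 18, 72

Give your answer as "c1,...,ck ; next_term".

2,-3,3,-3 ; 171

  a_4 = 2·3 + -3·4 + 3·0 + -3·5 = -21
  a_5 = 2·-21 + -3·3 + 3·4 + -3·0 = -39
  a_6 = 2·-39 + -3·-21 + 3·3 + -3·4 = -18
  a_7 = 2·-18 + -3·-39 + 3·-21 + -3·3 = 9
  a_8 = 2·9 + -3·-18 + 3·-39 + -3·-21 = 18
  a_9 = 2·18 + -3·9 + 3·-18 + -3·-39 = 72
  a_10 = 2·72 + -3·18 + 3·9 + -3·-18 = 171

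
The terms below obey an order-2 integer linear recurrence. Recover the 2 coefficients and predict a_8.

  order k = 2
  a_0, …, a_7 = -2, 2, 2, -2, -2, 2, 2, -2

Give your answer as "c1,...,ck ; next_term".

  a_2 = 0·2 + -1·-2 = 2
  a_3 = 0·2 + -1·2 = -2
  a_4 = 0·-2 + -1·2 = -2
  a_5 = 0·-2 + -1·-2 = 2
  a_6 = 0·2 + -1·-2 = 2
  a_7 = 0·2 + -1·2 = -2
  a_8 = 0·-2 + -1·2 = -2

0,-1 ; -2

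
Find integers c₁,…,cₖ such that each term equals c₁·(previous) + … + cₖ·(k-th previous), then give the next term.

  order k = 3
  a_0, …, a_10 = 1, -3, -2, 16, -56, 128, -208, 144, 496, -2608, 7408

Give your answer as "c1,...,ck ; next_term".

-3,-2,4 ; -15024

  a_3 = -3·-2 + -2·-3 + 4·1 = 16
  a_4 = -3·16 + -2·-2 + 4·-3 = -56
  a_5 = -3·-56 + -2·16 + 4·-2 = 128
  a_6 = -3·128 + -2·-56 + 4·16 = -208
  a_7 = -3·-208 + -2·128 + 4·-56 = 144
  a_8 = -3·144 + -2·-208 + 4·128 = 496
  a_9 = -3·496 + -2·144 + 4·-208 = -2608
  a_10 = -3·-2608 + -2·496 + 4·144 = 7408
  a_11 = -3·7408 + -2·-2608 + 4·496 = -15024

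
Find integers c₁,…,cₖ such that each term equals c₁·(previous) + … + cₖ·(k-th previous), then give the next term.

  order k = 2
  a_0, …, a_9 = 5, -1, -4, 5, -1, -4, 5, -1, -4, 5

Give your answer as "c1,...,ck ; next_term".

  a_2 = -1·-1 + -1·5 = -4
  a_3 = -1·-4 + -1·-1 = 5
  a_4 = -1·5 + -1·-4 = -1
  a_5 = -1·-1 + -1·5 = -4
  a_6 = -1·-4 + -1·-1 = 5
  a_7 = -1·5 + -1·-4 = -1
  a_8 = -1·-1 + -1·5 = -4
  a_9 = -1·-4 + -1·-1 = 5
  a_10 = -1·5 + -1·-4 = -1

-1,-1 ; -1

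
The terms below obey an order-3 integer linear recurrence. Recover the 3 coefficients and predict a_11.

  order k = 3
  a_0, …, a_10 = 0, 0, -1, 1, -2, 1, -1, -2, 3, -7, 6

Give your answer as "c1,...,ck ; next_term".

  a_3 = -1·-1 + 1·0 + 2·0 = 1
  a_4 = -1·1 + 1·-1 + 2·0 = -2
  a_5 = -1·-2 + 1·1 + 2·-1 = 1
  a_6 = -1·1 + 1·-2 + 2·1 = -1
  a_7 = -1·-1 + 1·1 + 2·-2 = -2
  a_8 = -1·-2 + 1·-1 + 2·1 = 3
  a_9 = -1·3 + 1·-2 + 2·-1 = -7
  a_10 = -1·-7 + 1·3 + 2·-2 = 6
  a_11 = -1·6 + 1·-7 + 2·3 = -7

-1,1,2 ; -7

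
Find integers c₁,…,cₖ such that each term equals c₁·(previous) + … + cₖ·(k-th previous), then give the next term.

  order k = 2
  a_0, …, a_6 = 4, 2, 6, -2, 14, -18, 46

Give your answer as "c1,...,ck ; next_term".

  a_2 = -1·2 + 2·4 = 6
  a_3 = -1·6 + 2·2 = -2
  a_4 = -1·-2 + 2·6 = 14
  a_5 = -1·14 + 2·-2 = -18
  a_6 = -1·-18 + 2·14 = 46
  a_7 = -1·46 + 2·-18 = -82

-1,2 ; -82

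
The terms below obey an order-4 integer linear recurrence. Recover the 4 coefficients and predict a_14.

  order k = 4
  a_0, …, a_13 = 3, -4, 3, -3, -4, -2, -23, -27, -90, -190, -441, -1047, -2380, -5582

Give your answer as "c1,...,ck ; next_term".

  a_4 = 1·-3 + 3·3 + 1·-4 + -2·3 = -4
  a_5 = 1·-4 + 3·-3 + 1·3 + -2·-4 = -2
  a_6 = 1·-2 + 3·-4 + 1·-3 + -2·3 = -23
  a_7 = 1·-23 + 3·-2 + 1·-4 + -2·-3 = -27
  a_8 = 1·-27 + 3·-23 + 1·-2 + -2·-4 = -90
  a_9 = 1·-90 + 3·-27 + 1·-23 + -2·-2 = -190
  a_10 = 1·-190 + 3·-90 + 1·-27 + -2·-23 = -441
  a_11 = 1·-441 + 3·-190 + 1·-90 + -2·-27 = -1047
  a_12 = 1·-1047 + 3·-441 + 1·-190 + -2·-90 = -2380
  a_13 = 1·-2380 + 3·-1047 + 1·-441 + -2·-190 = -5582
  a_14 = 1·-5582 + 3·-2380 + 1·-1047 + -2·-441 = -12887

1,3,1,-2 ; -12887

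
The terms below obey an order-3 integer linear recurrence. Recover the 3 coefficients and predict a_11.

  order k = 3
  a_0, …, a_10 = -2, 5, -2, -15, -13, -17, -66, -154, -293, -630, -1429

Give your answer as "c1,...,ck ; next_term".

  a_3 = 2·-2 + -1·5 + 3·-2 = -15
  a_4 = 2·-15 + -1·-2 + 3·5 = -13
  a_5 = 2·-13 + -1·-15 + 3·-2 = -17
  a_6 = 2·-17 + -1·-13 + 3·-15 = -66
  a_7 = 2·-66 + -1·-17 + 3·-13 = -154
  a_8 = 2·-154 + -1·-66 + 3·-17 = -293
  a_9 = 2·-293 + -1·-154 + 3·-66 = -630
  a_10 = 2·-630 + -1·-293 + 3·-154 = -1429
  a_11 = 2·-1429 + -1·-630 + 3·-293 = -3107

2,-1,3 ; -3107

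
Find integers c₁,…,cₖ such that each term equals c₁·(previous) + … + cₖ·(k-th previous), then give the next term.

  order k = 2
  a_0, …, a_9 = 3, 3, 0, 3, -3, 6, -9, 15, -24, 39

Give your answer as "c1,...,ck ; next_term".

  a_2 = -1·3 + 1·3 = 0
  a_3 = -1·0 + 1·3 = 3
  a_4 = -1·3 + 1·0 = -3
  a_5 = -1·-3 + 1·3 = 6
  a_6 = -1·6 + 1·-3 = -9
  a_7 = -1·-9 + 1·6 = 15
  a_8 = -1·15 + 1·-9 = -24
  a_9 = -1·-24 + 1·15 = 39
  a_10 = -1·39 + 1·-24 = -63

-1,1 ; -63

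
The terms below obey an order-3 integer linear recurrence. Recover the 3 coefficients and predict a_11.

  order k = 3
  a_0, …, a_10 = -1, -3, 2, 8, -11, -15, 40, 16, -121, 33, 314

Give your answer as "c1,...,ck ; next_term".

  a_3 = -1·2 + -3·-3 + -1·-1 = 8
  a_4 = -1·8 + -3·2 + -1·-3 = -11
  a_5 = -1·-11 + -3·8 + -1·2 = -15
  a_6 = -1·-15 + -3·-11 + -1·8 = 40
  a_7 = -1·40 + -3·-15 + -1·-11 = 16
  a_8 = -1·16 + -3·40 + -1·-15 = -121
  a_9 = -1·-121 + -3·16 + -1·40 = 33
  a_10 = -1·33 + -3·-121 + -1·16 = 314
  a_11 = -1·314 + -3·33 + -1·-121 = -292

-1,-3,-1 ; -292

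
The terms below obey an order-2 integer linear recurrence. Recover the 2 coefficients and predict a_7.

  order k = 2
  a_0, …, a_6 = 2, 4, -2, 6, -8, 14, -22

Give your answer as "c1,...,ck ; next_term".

  a_2 = -1·4 + 1·2 = -2
  a_3 = -1·-2 + 1·4 = 6
  a_4 = -1·6 + 1·-2 = -8
  a_5 = -1·-8 + 1·6 = 14
  a_6 = -1·14 + 1·-8 = -22
  a_7 = -1·-22 + 1·14 = 36

-1,1 ; 36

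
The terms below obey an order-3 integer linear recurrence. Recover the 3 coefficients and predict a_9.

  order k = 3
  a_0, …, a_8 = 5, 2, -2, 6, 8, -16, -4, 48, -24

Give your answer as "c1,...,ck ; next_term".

  a_3 = 0·-2 + -2·2 + 2·5 = 6
  a_4 = 0·6 + -2·-2 + 2·2 = 8
  a_5 = 0·8 + -2·6 + 2·-2 = -16
  a_6 = 0·-16 + -2·8 + 2·6 = -4
  a_7 = 0·-4 + -2·-16 + 2·8 = 48
  a_8 = 0·48 + -2·-4 + 2·-16 = -24
  a_9 = 0·-24 + -2·48 + 2·-4 = -104

0,-2,2 ; -104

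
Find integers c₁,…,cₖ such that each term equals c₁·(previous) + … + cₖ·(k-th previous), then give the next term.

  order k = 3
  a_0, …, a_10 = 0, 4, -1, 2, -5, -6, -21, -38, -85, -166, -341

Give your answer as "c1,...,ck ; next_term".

2,1,-2 ; -678

  a_3 = 2·-1 + 1·4 + -2·0 = 2
  a_4 = 2·2 + 1·-1 + -2·4 = -5
  a_5 = 2·-5 + 1·2 + -2·-1 = -6
  a_6 = 2·-6 + 1·-5 + -2·2 = -21
  a_7 = 2·-21 + 1·-6 + -2·-5 = -38
  a_8 = 2·-38 + 1·-21 + -2·-6 = -85
  a_9 = 2·-85 + 1·-38 + -2·-21 = -166
  a_10 = 2·-166 + 1·-85 + -2·-38 = -341
  a_11 = 2·-341 + 1·-166 + -2·-85 = -678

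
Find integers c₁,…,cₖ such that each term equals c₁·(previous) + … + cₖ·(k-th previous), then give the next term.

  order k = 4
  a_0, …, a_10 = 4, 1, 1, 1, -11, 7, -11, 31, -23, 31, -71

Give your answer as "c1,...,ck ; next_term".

  a_4 = -1·1 + 0·1 + -2·1 + -2·4 = -11
  a_5 = -1·-11 + 0·1 + -2·1 + -2·1 = 7
  a_6 = -1·7 + 0·-11 + -2·1 + -2·1 = -11
  a_7 = -1·-11 + 0·7 + -2·-11 + -2·1 = 31
  a_8 = -1·31 + 0·-11 + -2·7 + -2·-11 = -23
  a_9 = -1·-23 + 0·31 + -2·-11 + -2·7 = 31
  a_10 = -1·31 + 0·-23 + -2·31 + -2·-11 = -71
  a_11 = -1·-71 + 0·31 + -2·-23 + -2·31 = 55

-1,0,-2,-2 ; 55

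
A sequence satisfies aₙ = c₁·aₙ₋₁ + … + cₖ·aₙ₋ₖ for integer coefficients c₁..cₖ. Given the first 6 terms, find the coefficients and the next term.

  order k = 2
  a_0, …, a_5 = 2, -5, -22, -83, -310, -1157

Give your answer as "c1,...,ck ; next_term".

4,-1 ; -4318

  a_2 = 4·-5 + -1·2 = -22
  a_3 = 4·-22 + -1·-5 = -83
  a_4 = 4·-83 + -1·-22 = -310
  a_5 = 4·-310 + -1·-83 = -1157
  a_6 = 4·-1157 + -1·-310 = -4318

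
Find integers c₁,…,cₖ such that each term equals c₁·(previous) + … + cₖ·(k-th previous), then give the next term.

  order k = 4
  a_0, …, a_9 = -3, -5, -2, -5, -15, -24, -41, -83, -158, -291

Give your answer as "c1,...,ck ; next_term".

  a_4 = 2·-5 + -1·-2 + 2·-5 + -1·-3 = -15
  a_5 = 2·-15 + -1·-5 + 2·-2 + -1·-5 = -24
  a_6 = 2·-24 + -1·-15 + 2·-5 + -1·-2 = -41
  a_7 = 2·-41 + -1·-24 + 2·-15 + -1·-5 = -83
  a_8 = 2·-83 + -1·-41 + 2·-24 + -1·-15 = -158
  a_9 = 2·-158 + -1·-83 + 2·-41 + -1·-24 = -291
  a_10 = 2·-291 + -1·-158 + 2·-83 + -1·-41 = -549

2,-1,2,-1 ; -549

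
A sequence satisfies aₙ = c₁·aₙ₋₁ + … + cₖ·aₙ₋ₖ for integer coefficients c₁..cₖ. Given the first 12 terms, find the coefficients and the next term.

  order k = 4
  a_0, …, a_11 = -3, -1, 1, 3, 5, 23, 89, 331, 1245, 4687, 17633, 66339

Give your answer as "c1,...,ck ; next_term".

3,2,3,1 ; 249589

  a_4 = 3·3 + 2·1 + 3·-1 + 1·-3 = 5
  a_5 = 3·5 + 2·3 + 3·1 + 1·-1 = 23
  a_6 = 3·23 + 2·5 + 3·3 + 1·1 = 89
  a_7 = 3·89 + 2·23 + 3·5 + 1·3 = 331
  a_8 = 3·331 + 2·89 + 3·23 + 1·5 = 1245
  a_9 = 3·1245 + 2·331 + 3·89 + 1·23 = 4687
  a_10 = 3·4687 + 2·1245 + 3·331 + 1·89 = 17633
  a_11 = 3·17633 + 2·4687 + 3·1245 + 1·331 = 66339
  a_12 = 3·66339 + 2·17633 + 3·4687 + 1·1245 = 249589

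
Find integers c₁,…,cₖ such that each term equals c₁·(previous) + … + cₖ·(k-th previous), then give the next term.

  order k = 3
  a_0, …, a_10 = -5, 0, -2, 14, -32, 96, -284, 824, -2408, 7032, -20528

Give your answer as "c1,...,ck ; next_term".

-2,2,-2 ; 59936

  a_3 = -2·-2 + 2·0 + -2·-5 = 14
  a_4 = -2·14 + 2·-2 + -2·0 = -32
  a_5 = -2·-32 + 2·14 + -2·-2 = 96
  a_6 = -2·96 + 2·-32 + -2·14 = -284
  a_7 = -2·-284 + 2·96 + -2·-32 = 824
  a_8 = -2·824 + 2·-284 + -2·96 = -2408
  a_9 = -2·-2408 + 2·824 + -2·-284 = 7032
  a_10 = -2·7032 + 2·-2408 + -2·824 = -20528
  a_11 = -2·-20528 + 2·7032 + -2·-2408 = 59936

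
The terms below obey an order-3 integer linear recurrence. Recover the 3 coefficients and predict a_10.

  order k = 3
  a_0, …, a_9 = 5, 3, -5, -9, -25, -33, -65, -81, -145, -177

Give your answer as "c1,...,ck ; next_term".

  a_3 = 1·-5 + 2·3 + -2·5 = -9
  a_4 = 1·-9 + 2·-5 + -2·3 = -25
  a_5 = 1·-25 + 2·-9 + -2·-5 = -33
  a_6 = 1·-33 + 2·-25 + -2·-9 = -65
  a_7 = 1·-65 + 2·-33 + -2·-25 = -81
  a_8 = 1·-81 + 2·-65 + -2·-33 = -145
  a_9 = 1·-145 + 2·-81 + -2·-65 = -177
  a_10 = 1·-177 + 2·-145 + -2·-81 = -305

1,2,-2 ; -305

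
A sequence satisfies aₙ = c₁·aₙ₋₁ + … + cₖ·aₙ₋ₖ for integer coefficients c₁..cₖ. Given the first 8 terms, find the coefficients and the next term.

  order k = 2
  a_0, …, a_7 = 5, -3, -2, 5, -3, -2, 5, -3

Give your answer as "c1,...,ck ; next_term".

  a_2 = -1·-3 + -1·5 = -2
  a_3 = -1·-2 + -1·-3 = 5
  a_4 = -1·5 + -1·-2 = -3
  a_5 = -1·-3 + -1·5 = -2
  a_6 = -1·-2 + -1·-3 = 5
  a_7 = -1·5 + -1·-2 = -3
  a_8 = -1·-3 + -1·5 = -2

-1,-1 ; -2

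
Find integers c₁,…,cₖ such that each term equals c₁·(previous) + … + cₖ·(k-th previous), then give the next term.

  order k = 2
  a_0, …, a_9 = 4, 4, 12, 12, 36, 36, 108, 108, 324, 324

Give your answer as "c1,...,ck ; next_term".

  a_2 = 0·4 + 3·4 = 12
  a_3 = 0·12 + 3·4 = 12
  a_4 = 0·12 + 3·12 = 36
  a_5 = 0·36 + 3·12 = 36
  a_6 = 0·36 + 3·36 = 108
  a_7 = 0·108 + 3·36 = 108
  a_8 = 0·108 + 3·108 = 324
  a_9 = 0·324 + 3·108 = 324
  a_10 = 0·324 + 3·324 = 972

0,3 ; 972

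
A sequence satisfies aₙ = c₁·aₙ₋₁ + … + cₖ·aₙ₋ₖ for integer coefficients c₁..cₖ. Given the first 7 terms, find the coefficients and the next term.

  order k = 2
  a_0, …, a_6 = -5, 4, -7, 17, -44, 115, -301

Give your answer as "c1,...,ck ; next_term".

  a_2 = -3·4 + -1·-5 = -7
  a_3 = -3·-7 + -1·4 = 17
  a_4 = -3·17 + -1·-7 = -44
  a_5 = -3·-44 + -1·17 = 115
  a_6 = -3·115 + -1·-44 = -301
  a_7 = -3·-301 + -1·115 = 788

-3,-1 ; 788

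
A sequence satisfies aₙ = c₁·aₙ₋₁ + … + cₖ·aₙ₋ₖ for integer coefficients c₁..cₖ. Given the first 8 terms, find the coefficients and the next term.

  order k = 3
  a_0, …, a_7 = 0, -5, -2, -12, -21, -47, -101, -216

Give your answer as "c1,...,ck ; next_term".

  a_3 = 1·-2 + 2·-5 + 1·0 = -12
  a_4 = 1·-12 + 2·-2 + 1·-5 = -21
  a_5 = 1·-21 + 2·-12 + 1·-2 = -47
  a_6 = 1·-47 + 2·-21 + 1·-12 = -101
  a_7 = 1·-101 + 2·-47 + 1·-21 = -216
  a_8 = 1·-216 + 2·-101 + 1·-47 = -465

1,2,1 ; -465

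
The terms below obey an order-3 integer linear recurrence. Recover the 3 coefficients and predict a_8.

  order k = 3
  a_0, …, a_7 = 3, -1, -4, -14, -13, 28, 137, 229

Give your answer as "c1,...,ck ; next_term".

2,-3,-3 ; -37

  a_3 = 2·-4 + -3·-1 + -3·3 = -14
  a_4 = 2·-14 + -3·-4 + -3·-1 = -13
  a_5 = 2·-13 + -3·-14 + -3·-4 = 28
  a_6 = 2·28 + -3·-13 + -3·-14 = 137
  a_7 = 2·137 + -3·28 + -3·-13 = 229
  a_8 = 2·229 + -3·137 + -3·28 = -37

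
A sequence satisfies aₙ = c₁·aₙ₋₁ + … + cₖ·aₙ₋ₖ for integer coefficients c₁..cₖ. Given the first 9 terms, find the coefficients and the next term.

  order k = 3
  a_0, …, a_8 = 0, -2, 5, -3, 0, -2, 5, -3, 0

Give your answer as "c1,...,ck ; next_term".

-1,-1,-1 ; -2

  a_3 = -1·5 + -1·-2 + -1·0 = -3
  a_4 = -1·-3 + -1·5 + -1·-2 = 0
  a_5 = -1·0 + -1·-3 + -1·5 = -2
  a_6 = -1·-2 + -1·0 + -1·-3 = 5
  a_7 = -1·5 + -1·-2 + -1·0 = -3
  a_8 = -1·-3 + -1·5 + -1·-2 = 0
  a_9 = -1·0 + -1·-3 + -1·5 = -2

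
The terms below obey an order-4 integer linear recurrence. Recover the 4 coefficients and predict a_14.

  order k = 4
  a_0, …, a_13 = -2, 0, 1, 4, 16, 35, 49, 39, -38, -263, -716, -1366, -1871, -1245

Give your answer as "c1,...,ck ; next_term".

  a_4 = 3·4 + -4·1 + 3·0 + -4·-2 = 16
  a_5 = 3·16 + -4·4 + 3·1 + -4·0 = 35
  a_6 = 3·35 + -4·16 + 3·4 + -4·1 = 49
  a_7 = 3·49 + -4·35 + 3·16 + -4·4 = 39
  a_8 = 3·39 + -4·49 + 3·35 + -4·16 = -38
  a_9 = 3·-38 + -4·39 + 3·49 + -4·35 = -263
  a_10 = 3·-263 + -4·-38 + 3·39 + -4·49 = -716
  a_11 = 3·-716 + -4·-263 + 3·-38 + -4·39 = -1366
  a_12 = 3·-1366 + -4·-716 + 3·-263 + -4·-38 = -1871
  a_13 = 3·-1871 + -4·-1366 + 3·-716 + -4·-263 = -1245
  a_14 = 3·-1245 + -4·-1871 + 3·-1366 + -4·-716 = 2515

3,-4,3,-4 ; 2515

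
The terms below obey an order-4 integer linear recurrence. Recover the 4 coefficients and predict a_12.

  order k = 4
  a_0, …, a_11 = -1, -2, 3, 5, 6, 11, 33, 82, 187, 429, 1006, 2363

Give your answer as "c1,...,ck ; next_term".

  a_4 = 2·5 + 0·3 + 1·-2 + 2·-1 = 6
  a_5 = 2·6 + 0·5 + 1·3 + 2·-2 = 11
  a_6 = 2·11 + 0·6 + 1·5 + 2·3 = 33
  a_7 = 2·33 + 0·11 + 1·6 + 2·5 = 82
  a_8 = 2·82 + 0·33 + 1·11 + 2·6 = 187
  a_9 = 2·187 + 0·82 + 1·33 + 2·11 = 429
  a_10 = 2·429 + 0·187 + 1·82 + 2·33 = 1006
  a_11 = 2·1006 + 0·429 + 1·187 + 2·82 = 2363
  a_12 = 2·2363 + 0·1006 + 1·429 + 2·187 = 5529

2,0,1,2 ; 5529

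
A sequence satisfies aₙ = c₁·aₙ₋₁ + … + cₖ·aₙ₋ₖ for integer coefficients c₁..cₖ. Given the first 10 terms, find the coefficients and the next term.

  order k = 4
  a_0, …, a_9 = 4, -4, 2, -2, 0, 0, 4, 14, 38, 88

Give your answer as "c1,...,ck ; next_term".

  a_4 = 3·-2 + -1·2 + -3·-4 + -1·4 = 0
  a_5 = 3·0 + -1·-2 + -3·2 + -1·-4 = 0
  a_6 = 3·0 + -1·0 + -3·-2 + -1·2 = 4
  a_7 = 3·4 + -1·0 + -3·0 + -1·-2 = 14
  a_8 = 3·14 + -1·4 + -3·0 + -1·0 = 38
  a_9 = 3·38 + -1·14 + -3·4 + -1·0 = 88
  a_10 = 3·88 + -1·38 + -3·14 + -1·4 = 180

3,-1,-3,-1 ; 180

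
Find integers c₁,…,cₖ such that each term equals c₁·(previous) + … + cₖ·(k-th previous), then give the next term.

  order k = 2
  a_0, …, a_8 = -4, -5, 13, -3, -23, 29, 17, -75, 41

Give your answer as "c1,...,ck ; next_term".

-1,-2 ; 109

  a_2 = -1·-5 + -2·-4 = 13
  a_3 = -1·13 + -2·-5 = -3
  a_4 = -1·-3 + -2·13 = -23
  a_5 = -1·-23 + -2·-3 = 29
  a_6 = -1·29 + -2·-23 = 17
  a_7 = -1·17 + -2·29 = -75
  a_8 = -1·-75 + -2·17 = 41
  a_9 = -1·41 + -2·-75 = 109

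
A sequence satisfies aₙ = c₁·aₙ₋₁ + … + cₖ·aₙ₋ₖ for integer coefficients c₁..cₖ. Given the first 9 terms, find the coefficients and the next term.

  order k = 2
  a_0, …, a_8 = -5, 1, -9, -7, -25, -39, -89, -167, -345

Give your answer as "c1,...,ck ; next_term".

  a_2 = 1·1 + 2·-5 = -9
  a_3 = 1·-9 + 2·1 = -7
  a_4 = 1·-7 + 2·-9 = -25
  a_5 = 1·-25 + 2·-7 = -39
  a_6 = 1·-39 + 2·-25 = -89
  a_7 = 1·-89 + 2·-39 = -167
  a_8 = 1·-167 + 2·-89 = -345
  a_9 = 1·-345 + 2·-167 = -679

1,2 ; -679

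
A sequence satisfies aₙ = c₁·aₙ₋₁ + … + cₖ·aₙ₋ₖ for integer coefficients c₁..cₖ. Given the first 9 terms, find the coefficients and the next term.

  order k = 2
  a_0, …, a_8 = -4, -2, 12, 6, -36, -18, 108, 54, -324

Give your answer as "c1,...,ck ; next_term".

0,-3 ; -162

  a_2 = 0·-2 + -3·-4 = 12
  a_3 = 0·12 + -3·-2 = 6
  a_4 = 0·6 + -3·12 = -36
  a_5 = 0·-36 + -3·6 = -18
  a_6 = 0·-18 + -3·-36 = 108
  a_7 = 0·108 + -3·-18 = 54
  a_8 = 0·54 + -3·108 = -324
  a_9 = 0·-324 + -3·54 = -162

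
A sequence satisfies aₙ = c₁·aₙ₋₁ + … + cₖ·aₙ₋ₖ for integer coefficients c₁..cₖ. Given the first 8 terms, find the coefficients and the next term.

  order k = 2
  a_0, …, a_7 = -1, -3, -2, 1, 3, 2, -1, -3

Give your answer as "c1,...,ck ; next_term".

1,-1 ; -2

  a_2 = 1·-3 + -1·-1 = -2
  a_3 = 1·-2 + -1·-3 = 1
  a_4 = 1·1 + -1·-2 = 3
  a_5 = 1·3 + -1·1 = 2
  a_6 = 1·2 + -1·3 = -1
  a_7 = 1·-1 + -1·2 = -3
  a_8 = 1·-3 + -1·-1 = -2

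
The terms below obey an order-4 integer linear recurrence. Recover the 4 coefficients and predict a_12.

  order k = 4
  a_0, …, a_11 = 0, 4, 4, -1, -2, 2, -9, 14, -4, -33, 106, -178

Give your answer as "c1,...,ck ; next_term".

  a_4 = -2·-1 + -2·4 + 1·4 + -2·0 = -2
  a_5 = -2·-2 + -2·-1 + 1·4 + -2·4 = 2
  a_6 = -2·2 + -2·-2 + 1·-1 + -2·4 = -9
  a_7 = -2·-9 + -2·2 + 1·-2 + -2·-1 = 14
  a_8 = -2·14 + -2·-9 + 1·2 + -2·-2 = -4
  a_9 = -2·-4 + -2·14 + 1·-9 + -2·2 = -33
  a_10 = -2·-33 + -2·-4 + 1·14 + -2·-9 = 106
  a_11 = -2·106 + -2·-33 + 1·-4 + -2·14 = -178
  a_12 = -2·-178 + -2·106 + 1·-33 + -2·-4 = 119

-2,-2,1,-2 ; 119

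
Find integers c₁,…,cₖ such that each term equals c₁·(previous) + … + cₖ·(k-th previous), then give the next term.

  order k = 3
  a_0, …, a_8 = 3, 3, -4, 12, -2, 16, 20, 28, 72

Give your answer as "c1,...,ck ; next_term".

0,2,2 ; 96

  a_3 = 0·-4 + 2·3 + 2·3 = 12
  a_4 = 0·12 + 2·-4 + 2·3 = -2
  a_5 = 0·-2 + 2·12 + 2·-4 = 16
  a_6 = 0·16 + 2·-2 + 2·12 = 20
  a_7 = 0·20 + 2·16 + 2·-2 = 28
  a_8 = 0·28 + 2·20 + 2·16 = 72
  a_9 = 0·72 + 2·28 + 2·20 = 96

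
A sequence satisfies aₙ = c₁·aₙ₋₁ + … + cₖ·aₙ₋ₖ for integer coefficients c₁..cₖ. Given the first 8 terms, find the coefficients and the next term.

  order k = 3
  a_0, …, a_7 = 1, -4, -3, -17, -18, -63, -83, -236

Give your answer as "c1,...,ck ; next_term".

1,3,-2 ; -359

  a_3 = 1·-3 + 3·-4 + -2·1 = -17
  a_4 = 1·-17 + 3·-3 + -2·-4 = -18
  a_5 = 1·-18 + 3·-17 + -2·-3 = -63
  a_6 = 1·-63 + 3·-18 + -2·-17 = -83
  a_7 = 1·-83 + 3·-63 + -2·-18 = -236
  a_8 = 1·-236 + 3·-83 + -2·-63 = -359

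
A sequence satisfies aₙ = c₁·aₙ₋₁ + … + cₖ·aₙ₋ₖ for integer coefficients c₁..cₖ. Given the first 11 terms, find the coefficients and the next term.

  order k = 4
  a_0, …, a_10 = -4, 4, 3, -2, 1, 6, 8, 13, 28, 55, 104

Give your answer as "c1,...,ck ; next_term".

  a_4 = 1·-2 + 1·3 + 1·4 + 1·-4 = 1
  a_5 = 1·1 + 1·-2 + 1·3 + 1·4 = 6
  a_6 = 1·6 + 1·1 + 1·-2 + 1·3 = 8
  a_7 = 1·8 + 1·6 + 1·1 + 1·-2 = 13
  a_8 = 1·13 + 1·8 + 1·6 + 1·1 = 28
  a_9 = 1·28 + 1·13 + 1·8 + 1·6 = 55
  a_10 = 1·55 + 1·28 + 1·13 + 1·8 = 104
  a_11 = 1·104 + 1·55 + 1·28 + 1·13 = 200

1,1,1,1 ; 200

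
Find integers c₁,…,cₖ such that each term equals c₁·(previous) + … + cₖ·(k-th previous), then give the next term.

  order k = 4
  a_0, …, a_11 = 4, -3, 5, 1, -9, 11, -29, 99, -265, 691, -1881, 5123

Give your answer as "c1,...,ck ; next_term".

  a_4 = -3·1 + -2·5 + -4·-3 + -2·4 = -9
  a_5 = -3·-9 + -2·1 + -4·5 + -2·-3 = 11
  a_6 = -3·11 + -2·-9 + -4·1 + -2·5 = -29
  a_7 = -3·-29 + -2·11 + -4·-9 + -2·1 = 99
  a_8 = -3·99 + -2·-29 + -4·11 + -2·-9 = -265
  a_9 = -3·-265 + -2·99 + -4·-29 + -2·11 = 691
  a_10 = -3·691 + -2·-265 + -4·99 + -2·-29 = -1881
  a_11 = -3·-1881 + -2·691 + -4·-265 + -2·99 = 5123
  a_12 = -3·5123 + -2·-1881 + -4·691 + -2·-265 = -13841

-3,-2,-4,-2 ; -13841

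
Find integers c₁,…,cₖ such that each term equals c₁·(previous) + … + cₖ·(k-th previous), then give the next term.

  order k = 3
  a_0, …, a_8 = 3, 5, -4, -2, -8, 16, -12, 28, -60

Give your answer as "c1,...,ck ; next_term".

  a_3 = -1·-4 + 0·5 + -2·3 = -2
  a_4 = -1·-2 + 0·-4 + -2·5 = -8
  a_5 = -1·-8 + 0·-2 + -2·-4 = 16
  a_6 = -1·16 + 0·-8 + -2·-2 = -12
  a_7 = -1·-12 + 0·16 + -2·-8 = 28
  a_8 = -1·28 + 0·-12 + -2·16 = -60
  a_9 = -1·-60 + 0·28 + -2·-12 = 84

-1,0,-2 ; 84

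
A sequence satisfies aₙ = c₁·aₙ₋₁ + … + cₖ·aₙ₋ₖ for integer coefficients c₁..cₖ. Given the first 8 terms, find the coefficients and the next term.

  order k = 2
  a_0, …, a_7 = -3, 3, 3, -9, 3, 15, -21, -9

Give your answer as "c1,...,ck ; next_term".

-1,-2 ; 51

  a_2 = -1·3 + -2·-3 = 3
  a_3 = -1·3 + -2·3 = -9
  a_4 = -1·-9 + -2·3 = 3
  a_5 = -1·3 + -2·-9 = 15
  a_6 = -1·15 + -2·3 = -21
  a_7 = -1·-21 + -2·15 = -9
  a_8 = -1·-9 + -2·-21 = 51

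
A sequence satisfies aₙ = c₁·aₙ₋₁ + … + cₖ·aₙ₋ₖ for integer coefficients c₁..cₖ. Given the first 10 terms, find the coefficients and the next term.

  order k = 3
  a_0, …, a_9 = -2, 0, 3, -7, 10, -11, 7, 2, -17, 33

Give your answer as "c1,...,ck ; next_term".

-1,1,2 ; -46

  a_3 = -1·3 + 1·0 + 2·-2 = -7
  a_4 = -1·-7 + 1·3 + 2·0 = 10
  a_5 = -1·10 + 1·-7 + 2·3 = -11
  a_6 = -1·-11 + 1·10 + 2·-7 = 7
  a_7 = -1·7 + 1·-11 + 2·10 = 2
  a_8 = -1·2 + 1·7 + 2·-11 = -17
  a_9 = -1·-17 + 1·2 + 2·7 = 33
  a_10 = -1·33 + 1·-17 + 2·2 = -46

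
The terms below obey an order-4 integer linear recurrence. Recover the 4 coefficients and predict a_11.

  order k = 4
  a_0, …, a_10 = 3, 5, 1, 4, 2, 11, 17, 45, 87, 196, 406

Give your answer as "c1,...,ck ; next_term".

2,1,-2,1 ; 879

  a_4 = 2·4 + 1·1 + -2·5 + 1·3 = 2
  a_5 = 2·2 + 1·4 + -2·1 + 1·5 = 11
  a_6 = 2·11 + 1·2 + -2·4 + 1·1 = 17
  a_7 = 2·17 + 1·11 + -2·2 + 1·4 = 45
  a_8 = 2·45 + 1·17 + -2·11 + 1·2 = 87
  a_9 = 2·87 + 1·45 + -2·17 + 1·11 = 196
  a_10 = 2·196 + 1·87 + -2·45 + 1·17 = 406
  a_11 = 2·406 + 1·196 + -2·87 + 1·45 = 879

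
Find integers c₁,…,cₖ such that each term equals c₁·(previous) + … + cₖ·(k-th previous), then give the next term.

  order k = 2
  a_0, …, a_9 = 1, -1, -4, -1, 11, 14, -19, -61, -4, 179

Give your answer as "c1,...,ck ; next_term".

  a_2 = 1·-1 + -3·1 = -4
  a_3 = 1·-4 + -3·-1 = -1
  a_4 = 1·-1 + -3·-4 = 11
  a_5 = 1·11 + -3·-1 = 14
  a_6 = 1·14 + -3·11 = -19
  a_7 = 1·-19 + -3·14 = -61
  a_8 = 1·-61 + -3·-19 = -4
  a_9 = 1·-4 + -3·-61 = 179
  a_10 = 1·179 + -3·-4 = 191

1,-3 ; 191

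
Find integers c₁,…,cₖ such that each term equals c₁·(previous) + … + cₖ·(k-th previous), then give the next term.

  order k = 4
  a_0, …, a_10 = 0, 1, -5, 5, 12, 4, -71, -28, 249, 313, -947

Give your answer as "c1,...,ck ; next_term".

0,-3,-3,4 ; -1798

  a_4 = 0·5 + -3·-5 + -3·1 + 4·0 = 12
  a_5 = 0·12 + -3·5 + -3·-5 + 4·1 = 4
  a_6 = 0·4 + -3·12 + -3·5 + 4·-5 = -71
  a_7 = 0·-71 + -3·4 + -3·12 + 4·5 = -28
  a_8 = 0·-28 + -3·-71 + -3·4 + 4·12 = 249
  a_9 = 0·249 + -3·-28 + -3·-71 + 4·4 = 313
  a_10 = 0·313 + -3·249 + -3·-28 + 4·-71 = -947
  a_11 = 0·-947 + -3·313 + -3·249 + 4·-28 = -1798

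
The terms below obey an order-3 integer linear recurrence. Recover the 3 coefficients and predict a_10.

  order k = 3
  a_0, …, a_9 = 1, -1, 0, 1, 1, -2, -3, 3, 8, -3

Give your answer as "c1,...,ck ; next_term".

  a_3 = 0·0 + -2·-1 + -1·1 = 1
  a_4 = 0·1 + -2·0 + -1·-1 = 1
  a_5 = 0·1 + -2·1 + -1·0 = -2
  a_6 = 0·-2 + -2·1 + -1·1 = -3
  a_7 = 0·-3 + -2·-2 + -1·1 = 3
  a_8 = 0·3 + -2·-3 + -1·-2 = 8
  a_9 = 0·8 + -2·3 + -1·-3 = -3
  a_10 = 0·-3 + -2·8 + -1·3 = -19

0,-2,-1 ; -19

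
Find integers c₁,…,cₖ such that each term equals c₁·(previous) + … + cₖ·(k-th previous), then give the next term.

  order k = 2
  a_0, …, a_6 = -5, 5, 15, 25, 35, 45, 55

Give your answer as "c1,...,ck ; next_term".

2,-1 ; 65

  a_2 = 2·5 + -1·-5 = 15
  a_3 = 2·15 + -1·5 = 25
  a_4 = 2·25 + -1·15 = 35
  a_5 = 2·35 + -1·25 = 45
  a_6 = 2·45 + -1·35 = 55
  a_7 = 2·55 + -1·45 = 65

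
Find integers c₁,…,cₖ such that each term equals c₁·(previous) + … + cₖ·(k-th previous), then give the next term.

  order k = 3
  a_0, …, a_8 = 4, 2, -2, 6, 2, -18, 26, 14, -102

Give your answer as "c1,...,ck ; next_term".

-1,-2,2 ; 126

  a_3 = -1·-2 + -2·2 + 2·4 = 6
  a_4 = -1·6 + -2·-2 + 2·2 = 2
  a_5 = -1·2 + -2·6 + 2·-2 = -18
  a_6 = -1·-18 + -2·2 + 2·6 = 26
  a_7 = -1·26 + -2·-18 + 2·2 = 14
  a_8 = -1·14 + -2·26 + 2·-18 = -102
  a_9 = -1·-102 + -2·14 + 2·26 = 126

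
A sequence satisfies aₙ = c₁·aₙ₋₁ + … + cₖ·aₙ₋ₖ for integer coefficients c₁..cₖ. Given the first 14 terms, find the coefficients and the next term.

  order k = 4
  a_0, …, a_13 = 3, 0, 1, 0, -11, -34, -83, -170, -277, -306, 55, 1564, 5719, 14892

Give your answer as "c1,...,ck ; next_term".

3,-2,-1,-3 ; 31509

  a_4 = 3·0 + -2·1 + -1·0 + -3·3 = -11
  a_5 = 3·-11 + -2·0 + -1·1 + -3·0 = -34
  a_6 = 3·-34 + -2·-11 + -1·0 + -3·1 = -83
  a_7 = 3·-83 + -2·-34 + -1·-11 + -3·0 = -170
  a_8 = 3·-170 + -2·-83 + -1·-34 + -3·-11 = -277
  a_9 = 3·-277 + -2·-170 + -1·-83 + -3·-34 = -306
  a_10 = 3·-306 + -2·-277 + -1·-170 + -3·-83 = 55
  a_11 = 3·55 + -2·-306 + -1·-277 + -3·-170 = 1564
  a_12 = 3·1564 + -2·55 + -1·-306 + -3·-277 = 5719
  a_13 = 3·5719 + -2·1564 + -1·55 + -3·-306 = 14892
  a_14 = 3·14892 + -2·5719 + -1·1564 + -3·55 = 31509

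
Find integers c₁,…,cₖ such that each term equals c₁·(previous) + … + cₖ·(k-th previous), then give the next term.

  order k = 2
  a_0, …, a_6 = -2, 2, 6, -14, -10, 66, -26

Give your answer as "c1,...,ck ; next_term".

-1,-4 ; -238

  a_2 = -1·2 + -4·-2 = 6
  a_3 = -1·6 + -4·2 = -14
  a_4 = -1·-14 + -4·6 = -10
  a_5 = -1·-10 + -4·-14 = 66
  a_6 = -1·66 + -4·-10 = -26
  a_7 = -1·-26 + -4·66 = -238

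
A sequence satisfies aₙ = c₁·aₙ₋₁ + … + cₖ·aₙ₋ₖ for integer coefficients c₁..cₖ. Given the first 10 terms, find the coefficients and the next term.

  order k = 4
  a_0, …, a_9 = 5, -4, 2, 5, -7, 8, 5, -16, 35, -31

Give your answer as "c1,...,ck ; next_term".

  a_4 = -2·5 + 0·2 + 3·-4 + 3·5 = -7
  a_5 = -2·-7 + 0·5 + 3·2 + 3·-4 = 8
  a_6 = -2·8 + 0·-7 + 3·5 + 3·2 = 5
  a_7 = -2·5 + 0·8 + 3·-7 + 3·5 = -16
  a_8 = -2·-16 + 0·5 + 3·8 + 3·-7 = 35
  a_9 = -2·35 + 0·-16 + 3·5 + 3·8 = -31
  a_10 = -2·-31 + 0·35 + 3·-16 + 3·5 = 29

-2,0,3,3 ; 29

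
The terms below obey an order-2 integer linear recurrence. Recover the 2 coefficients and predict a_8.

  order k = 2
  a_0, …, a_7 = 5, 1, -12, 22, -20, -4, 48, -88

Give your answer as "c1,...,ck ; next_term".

  a_2 = -2·1 + -2·5 = -12
  a_3 = -2·-12 + -2·1 = 22
  a_4 = -2·22 + -2·-12 = -20
  a_5 = -2·-20 + -2·22 = -4
  a_6 = -2·-4 + -2·-20 = 48
  a_7 = -2·48 + -2·-4 = -88
  a_8 = -2·-88 + -2·48 = 80

-2,-2 ; 80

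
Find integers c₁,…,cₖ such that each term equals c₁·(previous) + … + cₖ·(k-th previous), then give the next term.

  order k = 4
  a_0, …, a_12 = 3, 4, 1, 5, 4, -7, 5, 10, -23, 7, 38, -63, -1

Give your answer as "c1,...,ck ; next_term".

0,-1,2,-1 ; 132

  a_4 = 0·5 + -1·1 + 2·4 + -1·3 = 4
  a_5 = 0·4 + -1·5 + 2·1 + -1·4 = -7
  a_6 = 0·-7 + -1·4 + 2·5 + -1·1 = 5
  a_7 = 0·5 + -1·-7 + 2·4 + -1·5 = 10
  a_8 = 0·10 + -1·5 + 2·-7 + -1·4 = -23
  a_9 = 0·-23 + -1·10 + 2·5 + -1·-7 = 7
  a_10 = 0·7 + -1·-23 + 2·10 + -1·5 = 38
  a_11 = 0·38 + -1·7 + 2·-23 + -1·10 = -63
  a_12 = 0·-63 + -1·38 + 2·7 + -1·-23 = -1
  a_13 = 0·-1 + -1·-63 + 2·38 + -1·7 = 132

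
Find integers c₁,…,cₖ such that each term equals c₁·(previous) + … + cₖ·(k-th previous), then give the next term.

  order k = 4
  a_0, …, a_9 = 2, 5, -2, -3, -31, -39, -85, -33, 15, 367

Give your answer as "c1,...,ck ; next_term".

1,2,-4,-2 ; 699

  a_4 = 1·-3 + 2·-2 + -4·5 + -2·2 = -31
  a_5 = 1·-31 + 2·-3 + -4·-2 + -2·5 = -39
  a_6 = 1·-39 + 2·-31 + -4·-3 + -2·-2 = -85
  a_7 = 1·-85 + 2·-39 + -4·-31 + -2·-3 = -33
  a_8 = 1·-33 + 2·-85 + -4·-39 + -2·-31 = 15
  a_9 = 1·15 + 2·-33 + -4·-85 + -2·-39 = 367
  a_10 = 1·367 + 2·15 + -4·-33 + -2·-85 = 699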